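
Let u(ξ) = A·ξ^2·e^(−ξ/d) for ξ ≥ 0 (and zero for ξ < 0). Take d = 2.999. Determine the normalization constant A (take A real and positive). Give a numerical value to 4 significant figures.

A ≈ 0.07414

Require ∫ |u|² dξ = 1 over the whole domain.
Using ∫₀^∞ ξⁿ e^(−αξ) dξ = n!/αⁿ⁺¹, with u = A·ξ^2·e^(−ξ/d), the integral evaluates to A²·[3·d^5/4].
Setting this equal to 1 gives A² = 1/(3·d^5/4).
Plugging in d = 2.999 yields A = 0.074136.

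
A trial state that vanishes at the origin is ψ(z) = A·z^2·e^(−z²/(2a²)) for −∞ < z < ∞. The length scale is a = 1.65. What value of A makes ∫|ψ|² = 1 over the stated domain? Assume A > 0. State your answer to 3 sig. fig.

The normalization condition is ∫|ψ|² dz = 1 from −∞ to ∞.
Carrying out the integral gives A² · 3·√(π)·a^5/4.
Hence A² = 1/[3·√(π)·a^5/4].
Substituting a = 1.65 gives A² = 0.06151, so A = 0.2480.

A ≈ 0.248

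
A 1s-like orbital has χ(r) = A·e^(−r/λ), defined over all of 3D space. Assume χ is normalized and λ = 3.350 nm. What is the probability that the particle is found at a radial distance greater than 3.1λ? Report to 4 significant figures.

Integrate the radial probability density 4πr²|χ|² over r > 3.1λ.
The full normalization integral is A²·[π·λ^3] = 1, fixing A².
Substituting u = r/λ, A², 4π and the length scale all cancel in the ratio: P = ∫_{3.1}^{∞} u^2·e^(-2·u) du / ∫_{0}^{∞} u^2·e^(-2·u) du.
Using ∫ u^2·e^(-2·u) du = -(2·u^2 + 2·u + 1)·e^(-2·u)/4, the numerator is 1321·e^(-31/5)/200 and the denominator is 1/4.
This evaluates to P = 0.053618.

P ≈ 0.05362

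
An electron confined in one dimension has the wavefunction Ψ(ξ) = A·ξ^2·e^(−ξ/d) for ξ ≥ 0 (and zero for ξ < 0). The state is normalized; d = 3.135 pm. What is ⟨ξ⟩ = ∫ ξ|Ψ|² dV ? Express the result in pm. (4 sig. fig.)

⟨ξ⟩ ≈ 7.838 pm

The expectation value is the |Ψ|²-weighted average of ξ: ∫ ξ|Ψ|² dξ.
Using ∫₀^∞ ξⁿ e^(−αξ) dξ = n!/αⁿ⁺¹, the ratio of the moment integral to the normalization integral gives ⟨ξ⟩ = 5·d/2.
With d = 3.135, ⟨ξ⟩ = 7.8375.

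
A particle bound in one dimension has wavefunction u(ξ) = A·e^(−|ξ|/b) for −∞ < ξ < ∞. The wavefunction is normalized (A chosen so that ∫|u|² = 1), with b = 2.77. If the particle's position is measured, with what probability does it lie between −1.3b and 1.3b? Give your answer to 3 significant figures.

The probability is P = ∫ |u|² dξ over [−1.3b, 1.3b].
Since A² = 1/(b), this is the region integral divided by the full normalization integral.
By symmetry take twice the ξ ≥ 0 contribution in numerator and denominator; the 2's cancel. Substituting t = ξ/b, A² and the length scale cancel in the ratio: P = ∫_{0}^{1.3} e^(-2·t) dt / ∫_{0}^{∞} e^(-2·t) dt.
Using ∫ e^(-2·t) dt = -e^(-2·t)/2, the numerator is 1/2 - e^(-13/5)/2 and the denominator is 1/2.
The result is P = 0.9257.

P ≈ 0.926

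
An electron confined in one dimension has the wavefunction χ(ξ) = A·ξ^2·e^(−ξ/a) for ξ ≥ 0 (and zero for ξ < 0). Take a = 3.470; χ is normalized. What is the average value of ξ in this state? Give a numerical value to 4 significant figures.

⟨ξ⟩ ≈ 8.675

The expectation value is the |χ|²-weighted average of ξ: ∫ ξ|χ|² dξ.
Recall ∫₀^∞ ξ^m e^(−ξ/β) dξ = m!·β^(m+1), since the A² factors cancel between numerator and denominator, ⟨ξ⟩ = 5·a/2.
With a = 3.470, ⟨ξ⟩ = 8.6750.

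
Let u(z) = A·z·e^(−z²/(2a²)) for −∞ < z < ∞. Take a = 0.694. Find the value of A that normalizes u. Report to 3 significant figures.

A ≈ 1.84

Require ∫ |u|² dz = 1 over the whole domain.
With u = A·z·e^(−z²/(2a²)), the integral evaluates to A²·[√(π)·a^3/2].
Hence A² = 1/[√(π)·a^3/2].
With a = 0.694: A² = 3.376 and A = 1.837.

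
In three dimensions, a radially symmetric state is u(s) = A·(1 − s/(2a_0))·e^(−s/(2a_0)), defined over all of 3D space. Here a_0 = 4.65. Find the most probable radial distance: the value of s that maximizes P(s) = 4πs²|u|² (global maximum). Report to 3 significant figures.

s ≈ 24.3

Differentiate P(s) = 4πs²|u|² with respect to s and set to zero.
Solving yields s = a_0·(√(5) + 3).
With a_0 = 4.65, the most probable radial distance is 24.35.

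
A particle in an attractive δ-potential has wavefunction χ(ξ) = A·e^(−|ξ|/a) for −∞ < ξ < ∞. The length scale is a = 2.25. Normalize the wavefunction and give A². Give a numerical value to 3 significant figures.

Normalization requires ∫|χ|² dξ = 1, integrated from −∞ to ∞.
With ∫₀^∞ ξ^0 e^(−αξ) dξ = 0!/α^1, with χ = A·e^(−|ξ|/a), the integral evaluates to A²·[a].
Substituting a = 2.25 gives A² = 0.4444, so A = 0.6667.

A^2 ≈ 0.444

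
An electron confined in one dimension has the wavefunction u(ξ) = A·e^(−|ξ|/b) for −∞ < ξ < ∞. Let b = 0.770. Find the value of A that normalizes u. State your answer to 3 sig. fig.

The normalization condition is ∫|u|² dξ = 1 from −∞ to ∞.
Carrying out the integral gives A² · b.
Hence A² = 1/[b].
Plugging in b = 0.770 yields A = 1.140.

A ≈ 1.14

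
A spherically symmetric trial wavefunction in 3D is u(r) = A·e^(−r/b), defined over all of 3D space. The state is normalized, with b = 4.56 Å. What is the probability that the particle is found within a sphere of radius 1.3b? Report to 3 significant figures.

P = ∫ |u|² 4πr² dr over r ≤ 1.3b.
A² is fixed by ∫₀^∞ 4πr²|u|² dr = 1, i.e. A² = (π·b^3)^(−1).
In terms of t = r/b (A², 4π and the length scale all cancel between numerator and denominator), P = [∫_{0}^{1.3} t^2·e^(-2·t) dt] / [∫_{0}^{∞} t^2·e^(-2·t) dt].
With ∫ t^2·e^(-2·t) dt = -(2·t^2 + 2·t + 1)·e^(-2·t)/4 + C, the region integral is 1/4 - 349·e^(-13/5)/200 and the full one is 1/4.
The region integral divided by the full integral gives P = 0.4816.

P ≈ 0.482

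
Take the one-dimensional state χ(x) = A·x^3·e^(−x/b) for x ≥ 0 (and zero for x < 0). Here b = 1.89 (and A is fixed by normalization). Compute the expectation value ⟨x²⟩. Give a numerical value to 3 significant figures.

⟨x^2⟩ ≈ 50.0

The expectation value is the |χ|²-weighted average of x^2: ∫ x^2|χ|² dx.
Using ∫₀^∞ xⁿ e^(−αx) dx = n!/αⁿ⁺¹, since the A² factors cancel between numerator and denominator, ⟨x²⟩ = 14·b^2.
With b = 1.89, ⟨x^2⟩ = 50.01.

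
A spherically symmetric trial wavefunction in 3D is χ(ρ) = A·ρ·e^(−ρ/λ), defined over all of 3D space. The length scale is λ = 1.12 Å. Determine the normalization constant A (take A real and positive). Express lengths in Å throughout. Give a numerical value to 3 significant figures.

A ≈ 0.245 Å^(-5/2)

Normalization requires ∫|χ|² 4πρ² dρ = 1, integrated from 0 to ∞.
The angular integral contributes 4π, leaving ∫₀^∞ ρ²|χ|² dρ.
Carrying out the integral gives A² · 3·π·λ^5.
So A² = (3·π·λ^5)^(−1).
Substituting λ = 1.12 gives A² = 0.06021, so A = 0.2454.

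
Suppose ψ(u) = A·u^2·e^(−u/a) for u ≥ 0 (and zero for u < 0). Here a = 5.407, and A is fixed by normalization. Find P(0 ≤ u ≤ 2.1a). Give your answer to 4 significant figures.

P ≈ 0.4102

|ψ|² is the probability density, so P = ∫_{0}^{2.1a} |ψ|² du.
The normalization integral ∫|ψ|²du over the whole domain equals 3·a^5/4·A², and A² cancels in the ratio.
Let t = u/a; then A² and the length scale cancel, so P = ∫_{0}^{2.1} t^4·e^(-2·t) dt ÷ ∫_{0}^{∞} t^4·e^(-2·t) dt.
An antiderivative of t^4·e^(-2·t) is -(t^4/2 + t^3 + 3·t^2/2 + 3·t/2 + 3/4)·e^(-2·t); evaluating from 0 to 2.1 gives ≈ 0.307630, while the full integral is 3/4.
The result is P = 0.41017.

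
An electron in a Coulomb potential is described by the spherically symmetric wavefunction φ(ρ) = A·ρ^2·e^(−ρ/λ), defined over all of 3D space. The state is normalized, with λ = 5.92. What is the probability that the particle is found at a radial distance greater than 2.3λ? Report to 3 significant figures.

P ≈ 0.818

P = ∫ |φ|² 4πρ² dρ over ρ > 2.3λ.
The full normalization integral is A²·[45·π·λ^7/2] = 1, fixing A².
In terms of u = ρ/λ (A², 4π and the length scale all cancel between numerator and denominator), P = [∫_{2.3}^{∞} u^6·e^(-2·u) du] / [∫_{0}^{∞} u^6·e^(-2·u) du].
Using ∫ u^6·e^(-2·u) du = -(4·u^6 + 12·u^5 + 30·u^4 + 60·u^3 + 90·u^2 + 90·u + 45)·e^(-2·u)/8, the numerator is ≈ 4.6014 and the denominator is 45/8.
Taking the ratio yields P = 0.8180.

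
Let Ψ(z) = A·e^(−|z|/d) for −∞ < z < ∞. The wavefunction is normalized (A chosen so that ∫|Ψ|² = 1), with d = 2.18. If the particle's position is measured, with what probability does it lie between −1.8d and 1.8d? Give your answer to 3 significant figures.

The probability is P = ∫ |Ψ|² dz over [−1.8d, 1.8d].
The normalization integral ∫|Ψ|²dz over the whole domain equals d·A², and A² cancels in the ratio.
By symmetry take twice the z ≥ 0 contribution in numerator and denominator; the 2's cancel. Let u = z/d; then A² and the length scale cancel, so P = ∫_{0}^{1.8} e^(-2·u) du ÷ ∫_{0}^{∞} e^(-2·u) du.
With ∫ e^(-2·u) du = -e^(-2·u)/2 + C, the region integral is 1/2 - e^(-18/5)/2 and the full one is 1/2.
The result is P = 0.9727.

P ≈ 0.973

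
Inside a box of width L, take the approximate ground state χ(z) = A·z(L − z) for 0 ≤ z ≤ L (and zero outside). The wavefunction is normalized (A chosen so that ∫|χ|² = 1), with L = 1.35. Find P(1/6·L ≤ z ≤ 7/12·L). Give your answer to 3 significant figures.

P ≈ 0.618

The probability is P = ∫ |χ|² dz over [1/6·L, 7/12·L].
The normalization integral ∫|χ|²dz over the whole domain equals L^5/30·A², and A² cancels in the ratio.
Substituting u = z/L, A² and the length scale cancel in the ratio: P = ∫_{1/6}^{7/12} u^2·(1 - u)^2 du / ∫_{0}^{1} u^2·(1 - u)^2 du.
Using ∫ u^2·(1 - u)^2 du = u^3·(6·u^2 - 15·u + 10)/30, the numerator is ≈ 0.020596 and the denominator is 1/30.
The result is P = 0.6179.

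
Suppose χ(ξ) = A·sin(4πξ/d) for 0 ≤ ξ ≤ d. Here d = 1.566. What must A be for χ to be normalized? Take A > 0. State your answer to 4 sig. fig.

A ≈ 1.130

The normalization condition is ∫|χ|² dξ = 1 from 0 to d.
Using sin²θ = (1 − cos 2θ)/2, with χ = A·sin(4πξ/d), the integral evaluates to A²·[d/2].
So A² = (d/2)^(−1).
With d = 1.566: A² = 1.2771 and A = 1.1301.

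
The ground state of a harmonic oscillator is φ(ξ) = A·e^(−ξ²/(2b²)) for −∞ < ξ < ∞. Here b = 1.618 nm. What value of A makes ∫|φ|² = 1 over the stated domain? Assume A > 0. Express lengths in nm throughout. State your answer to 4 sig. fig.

The normalization condition is ∫|φ|² dξ = 1 from −∞ to ∞.
With ∫_{−∞}^{∞} ξ^(2m) e^(−αξ²) dξ = (2m−1)!!·√π / (2^m α^(m+1/2)), the integral (without the A² prefactor) comes out to √(π)·b.
Setting this equal to 1 gives A² = 1/(√(π)·b).
Substituting b = 1.618 gives A² = 0.34870, so A = 0.59050.

A ≈ 0.5905 nm^(-1/2)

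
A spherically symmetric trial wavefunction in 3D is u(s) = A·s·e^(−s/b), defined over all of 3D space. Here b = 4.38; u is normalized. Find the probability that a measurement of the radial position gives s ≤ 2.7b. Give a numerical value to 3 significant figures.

P ≈ 0.627

P = ∫ |u|² 4πs² ds over s ≤ 2.7b.
Normalization gives A² = 1/(3·π·b^5).
Let t = s/b; then A², 4π and the length scale all cancel, so P = ∫_{0}^{2.7} t^4·e^(-2·t) dt ÷ ∫_{0}^{∞} t^4·e^(-2·t) dt.
An antiderivative of t^4·e^(-2·t) is -(t^4/2 + t^3 + 3·t^2/2 + 3·t/2 + 3/4)·e^(-2·t); evaluating from 0 to 2.7 gives ≈ 0.47002, while the full integral is 3/4.
This evaluates to P = 0.6267.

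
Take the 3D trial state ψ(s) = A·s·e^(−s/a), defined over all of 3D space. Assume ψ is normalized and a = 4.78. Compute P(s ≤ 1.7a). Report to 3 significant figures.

P = ∫ |ψ|² 4πs² ds over s ≤ 1.7a.
Normalization gives A² = 1/(3·π·a^5).
Let u = s/a; then A², 4π and the length scale all cancel, so P = ∫_{0}^{1.7} u^4·e^(-2·u) du ÷ ∫_{0}^{∞} u^4·e^(-2·u) du.
With ∫ u^4·e^(-2·u) du = -(u^4/2 + u^3 + 3·u^2/2 + 3·u/2 + 3/4)·e^(-2·u) + C, the region integral is ≈ 0.19186 and the full one is 3/4.
The region integral divided by the full integral gives P = 0.2558.

P ≈ 0.256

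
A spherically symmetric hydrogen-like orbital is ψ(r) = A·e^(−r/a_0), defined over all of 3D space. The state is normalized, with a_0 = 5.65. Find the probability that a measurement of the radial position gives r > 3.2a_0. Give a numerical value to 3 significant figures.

Integrate the radial probability density 4πr²|ψ|² over r > 3.2a_0.
The full normalization integral is A²·[π·a_0^3] = 1, fixing A².
Let u = r/a_0; then A², 4π and the length scale all cancel, so P = ∫_{3.2}^{∞} u^2·e^(-2·u) du ÷ ∫_{0}^{∞} u^2·e^(-2·u) du.
With ∫ u^2·e^(-2·u) du = -(2·u^2 + 2·u + 1)·e^(-2·u)/4 + C, the region integral is 697·e^(-32/5)/100 and the full one is 1/4.
The region integral divided by the full integral gives P = 0.04632.

P ≈ 0.0463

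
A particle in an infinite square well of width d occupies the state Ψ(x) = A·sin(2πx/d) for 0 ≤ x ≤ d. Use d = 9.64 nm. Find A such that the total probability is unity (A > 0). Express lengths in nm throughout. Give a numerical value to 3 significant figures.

Normalization requires ∫|Ψ|² dx = 1, integrated from 0 to d.
With ∫₀^d sin²(nπx/d) dx = d/2, ∫|Ψ|² dx = A²·(d/2).
Setting this equal to 1 gives A² = 1/(d/2).
Plugging in d = 9.64 yields A = 0.4555.

A ≈ 0.455 nm^(-1/2)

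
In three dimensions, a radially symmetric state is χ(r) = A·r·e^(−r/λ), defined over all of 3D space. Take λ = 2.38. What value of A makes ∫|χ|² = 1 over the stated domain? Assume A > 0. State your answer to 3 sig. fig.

A ≈ 0.0373

The normalization condition is ∫|χ|² 4πr² dr = 1 from 0 to ∞.
(Spherical symmetry: dV = 4πr² dr.)
Carrying out the integral gives A² · 3·π·λ^5.
Setting this equal to 1 gives A² = 1/(3·π·λ^5).
Substituting λ = 2.38 gives A² = 0.001389, so A = 0.03728.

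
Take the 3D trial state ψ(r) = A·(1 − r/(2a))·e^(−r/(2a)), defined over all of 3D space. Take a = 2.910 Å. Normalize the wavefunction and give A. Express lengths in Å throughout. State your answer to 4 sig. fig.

We need A² ∫|f|² 4πr² dr = 1, taking the integral from 0 to ∞.
(Spherical symmetry: dV = 4πr² dr.)
Recall ∫₀^∞ r^m e^(−r/β) dr = m!·β^(m+1), the integral (without the A² prefactor) comes out to 8·π·a^3.
So A² = (8·π·a^3)^(−1).
Substituting a = 2.910 gives A² = 0.0016147, so A = 0.040183.

A ≈ 0.04018 Å^(-3/2)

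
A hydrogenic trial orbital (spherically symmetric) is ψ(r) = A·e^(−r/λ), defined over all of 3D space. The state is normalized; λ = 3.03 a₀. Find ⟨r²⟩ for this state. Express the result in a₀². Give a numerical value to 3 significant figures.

⟨r^2⟩ ≈ 27.5 a₀^2

By definition ⟨r²⟩ = ∫ r^2 |ψ(r)|² 4πr² dr.
Since the A² factors cancel between numerator and denominator, ⟨r²⟩ = 3·λ^2.
With λ = 3.03, ⟨r^2⟩ = 27.54.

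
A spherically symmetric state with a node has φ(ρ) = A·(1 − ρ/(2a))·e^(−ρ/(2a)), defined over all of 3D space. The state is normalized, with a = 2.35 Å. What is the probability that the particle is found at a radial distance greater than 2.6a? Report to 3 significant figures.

P ≈ 0.943

With dV = 4πρ²dρ, the probability is ∫|φ|² dV over ρ > 2.6a.
Normalization gives A² = 1/(8·π·a^3).
Let u = ρ/a; then A², 4π and the length scale all cancel, so P = ∫_{2.6}^{∞} u^2·(1 - u/2)^2·e^(-u) du ÷ ∫_{0}^{∞} u^2·(1 - u/2)^2·e^(-u) du.
Using ∫ u^2·(1 - u/2)^2·e^(-u) du = -(u^4/4 + u^2 + 2·u + 2)·e^(-u), the numerator is ≈ 1.8854 and the denominator is 2.
This evaluates to P = 0.9427.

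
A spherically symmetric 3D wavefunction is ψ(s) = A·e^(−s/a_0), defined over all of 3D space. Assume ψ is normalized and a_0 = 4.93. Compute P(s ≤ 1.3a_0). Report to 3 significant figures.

Integrate the radial probability density 4πs²|ψ|² over s ≤ 1.3a_0.
Normalization gives A² = 1/(π·a_0^3).
In terms of u = s/a_0 (A², 4π and the length scale all cancel between numerator and denominator), P = [∫_{0}^{1.3} u^2·e^(-2·u) du] / [∫_{0}^{∞} u^2·e^(-2·u) du].
Using ∫ u^2·e^(-2·u) du = -(2·u^2 + 2·u + 1)·e^(-2·u)/4, the numerator is 1/4 - 349·e^(-13/5)/200 and the denominator is 1/4.
The region integral divided by the full integral gives P = 0.4816.

P ≈ 0.482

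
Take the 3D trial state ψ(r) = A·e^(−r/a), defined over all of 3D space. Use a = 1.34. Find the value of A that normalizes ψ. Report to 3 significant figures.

Normalization requires ∫|ψ|² 4πr² dr = 1, integrated from 0 to ∞.
(Spherical symmetry: dV = 4πr² dr.)
Carrying out the integral gives A² · π·a^3.
Setting this equal to 1 gives A² = 1/(π·a^3).
Substituting a = 1.34 gives A² = 0.1323, so A = 0.3637.

A ≈ 0.364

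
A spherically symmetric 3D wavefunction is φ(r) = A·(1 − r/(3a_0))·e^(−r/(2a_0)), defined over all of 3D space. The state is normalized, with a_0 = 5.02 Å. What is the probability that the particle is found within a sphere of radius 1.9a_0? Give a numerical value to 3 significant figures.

P ≈ 0.313

Integrate the radial probability density 4πr²|φ|² over r ≤ 1.9a_0.
The full normalization integral is A²·[8·π·a_0^3/3] = 1, fixing A².
In terms of u = r/a_0 (A², 4π and the length scale all cancel between numerator and denominator), P = [∫_{0}^{1.9} u^2·(1 - u/3)^2·e^(-u) du] / [∫_{0}^{∞} u^2·(1 - u/3)^2·e^(-u) du].
With ∫ u^2·(1 - u/3)^2·e^(-u) du = (-u^4 + 2·u^3 - 3·u^2 - 6·u - 6)·e^(-u)/9 + C, the region integral is ≈ 0.20892 and the full one is 2/3.
Taking the ratio yields P = 0.3134.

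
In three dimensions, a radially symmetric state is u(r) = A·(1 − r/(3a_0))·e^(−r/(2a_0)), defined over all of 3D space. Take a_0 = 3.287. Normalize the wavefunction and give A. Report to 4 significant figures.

We need A² ∫|f|² 4πr² dr = 1, taking the integral from 0 to ∞.
∫|u|² 4πr² dr = A²·(8·π·a_0^3/3).
Hence A² = 1/[8·π·a_0^3/3].
Plugging in a_0 = 3.287 yields A = 0.057975.

A ≈ 0.05798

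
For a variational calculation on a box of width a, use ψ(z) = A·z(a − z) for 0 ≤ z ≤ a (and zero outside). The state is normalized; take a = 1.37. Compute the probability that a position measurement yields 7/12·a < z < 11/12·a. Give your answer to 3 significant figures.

P ≈ 0.342

P = ∫_{7/12·a}^{11/12·a} |ψ(z)|² dz.
With A² fixed by ∫|ψ|² = 1, i.e. A² = (a^5/30)^(−1), substitute and integrate.
Let u = z/a; then A² and the length scale cancel, so P = ∫_{7/12}^{11/12} u^2·(1 - u)^2 du ÷ ∫_{0}^{1} u^2·(1 - u)^2 du.
An antiderivative of u^2·(1 - u)^2 is u^3·(6·u^2 - 15·u + 10)/30; evaluating from 7/12 to 11/12 gives ≈ 0.011384, while the full integral is 1/30.
This works out to P = 0.3415.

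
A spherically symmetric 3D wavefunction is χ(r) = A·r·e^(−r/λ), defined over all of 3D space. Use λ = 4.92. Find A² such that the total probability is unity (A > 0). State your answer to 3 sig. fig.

A^2 ≈ 0.0000368

We need A² ∫|f|² 4πr² dr = 1, taking the integral from 0 to ∞.
(Spherical symmetry: dV = 4πr² dr.)
With ∫₀^∞ r^4 e^(−αr) dr = 4!/α^5, the integral (without the A² prefactor) comes out to 3·π·λ^5.
Setting this equal to 1 gives A² = 1/(3·π·λ^5).
Substituting λ = 4.92 gives A² = 0.00003680, so A = 0.006067.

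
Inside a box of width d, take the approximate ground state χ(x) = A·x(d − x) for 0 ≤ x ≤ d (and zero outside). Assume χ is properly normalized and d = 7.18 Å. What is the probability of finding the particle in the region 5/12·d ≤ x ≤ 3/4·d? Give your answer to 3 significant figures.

P = ∫_{5/12·d}^{3/4·d} |χ(x)|² dx.
With A² fixed by ∫|χ|² = 1, i.e. A² = (d^5/30)^(−1), substitute and integrate.
Let u = x/d; then A² and the length scale cancel, so P = ∫_{5/12}^{3/4} u^2·(1 - u)^2 du ÷ ∫_{0}^{1} u^2·(1 - u)^2 du.
Using ∫ u^2·(1 - u)^2 du = u^3·(6·u^2 - 15·u + 10)/30, the numerator is ≈ 0.018329 and the denominator is 1/30.
The result is P = 0.5499.

P ≈ 0.550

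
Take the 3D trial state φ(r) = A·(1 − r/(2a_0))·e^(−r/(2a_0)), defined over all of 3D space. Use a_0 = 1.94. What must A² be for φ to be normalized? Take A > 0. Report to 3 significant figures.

Normalization requires ∫|φ|² 4πr² dr = 1, integrated from 0 to ∞.
The angular integral contributes 4π, leaving ∫₀^∞ r²|φ|² dr.
∫|φ|² 4πr² dr = A²·(8·π·a_0^3).
So A² = (8·π·a_0^3)^(−1).
With a_0 = 1.94: A² = 0.005449 and A = 0.07382.

A^2 ≈ 0.00545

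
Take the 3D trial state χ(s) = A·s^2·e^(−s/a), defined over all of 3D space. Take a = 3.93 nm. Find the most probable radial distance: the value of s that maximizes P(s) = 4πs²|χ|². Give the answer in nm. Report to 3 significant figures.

Set d/ds [P(s) = 4πs²|χ|²] = 0 and solve for s > 0.
Solving yields s = 3·a.
With a = 3.93, the most probable radial distance is 11.79 nm.

s ≈ 11.8 nm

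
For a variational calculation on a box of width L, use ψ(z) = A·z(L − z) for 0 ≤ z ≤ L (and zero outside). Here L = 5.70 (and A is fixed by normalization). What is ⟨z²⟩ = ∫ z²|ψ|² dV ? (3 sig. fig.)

⟨z²⟩ = ∫ z^2 |ψ|² dz over the full domain.
Expanding the polynomial and integrating term by term, the ratio of the moment integral to the normalization integral gives ⟨z²⟩ = 2·L^2/7.
With L = 5.70, ⟨z^2⟩ = 9.283.

⟨z^2⟩ ≈ 9.28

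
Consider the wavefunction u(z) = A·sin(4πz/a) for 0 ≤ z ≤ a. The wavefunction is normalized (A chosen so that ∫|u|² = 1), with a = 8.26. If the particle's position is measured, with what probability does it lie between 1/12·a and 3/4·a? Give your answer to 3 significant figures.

P ≈ 0.701

P = ∫_{1/12·a}^{3/4·a} |u(z)|² dz.
With A² fixed by ∫|u|² = 1, i.e. A² = (a/2)^(−1), substitute and integrate.
Let t = z/a; then A² and the length scale cancel, so P = ∫_{1/12}^{3/4} sin(4·π·t)^2 dt ÷ ∫_{0}^{1} sin(4·π·t)^2 dt.
An antiderivative of sin(4·π·t)^2 is t/2 - sin(4·π·t)·cos(4·π·t)/(8·π); evaluating from 1/12 to 3/4 gives √(3)/(32·π) + 1/3, while the full integral is 1/2.
This works out to P = √(3)/(16·π) + 2/3.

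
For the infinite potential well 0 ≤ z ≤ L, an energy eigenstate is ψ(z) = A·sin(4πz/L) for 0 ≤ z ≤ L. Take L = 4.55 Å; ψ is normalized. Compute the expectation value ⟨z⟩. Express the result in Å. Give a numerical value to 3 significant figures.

⟨z⟩ ≈ 2.28 Å

The expectation value is the |ψ|²-weighted average of z: ∫ z|ψ|² dz.
With ∫₀^L sin²(nπz/L) dz = L/2, evaluating both integrals, ⟨z⟩ = L/2.
Putting L = 4.55 gives 2.275.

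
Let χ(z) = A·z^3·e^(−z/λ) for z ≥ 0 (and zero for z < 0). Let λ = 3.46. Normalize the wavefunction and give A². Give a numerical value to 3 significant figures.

Normalization requires ∫|χ|² dz = 1, integrated from 0 to ∞.
Using ∫₀^∞ zⁿ e^(−αz) dz = n!/αⁿ⁺¹, carrying out the integral gives A² · 45·λ^7/8.
Substituting λ = 3.46 gives A² = 0.00002995, so A = 0.005472.

A^2 ≈ 0.0000299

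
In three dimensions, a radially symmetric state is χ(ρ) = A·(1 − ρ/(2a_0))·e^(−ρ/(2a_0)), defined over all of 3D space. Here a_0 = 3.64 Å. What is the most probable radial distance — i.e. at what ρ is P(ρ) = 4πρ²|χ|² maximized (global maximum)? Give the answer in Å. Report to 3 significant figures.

ρ ≈ 19.1 Å

Differentiate P(ρ) = 4πρ²|χ|² with respect to ρ and set to zero.
Solving yields ρ = a_0·(√(5) + 3).
With a_0 = 3.64, the most probable radial distance is 19.06 Å.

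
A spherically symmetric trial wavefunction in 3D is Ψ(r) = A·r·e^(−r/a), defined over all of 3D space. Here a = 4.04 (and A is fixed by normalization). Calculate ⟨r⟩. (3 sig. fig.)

⟨r⟩ ≈ 10.1

By definition ⟨r⟩ = ∫ r |Ψ(r)|² 4πr² dr.
Recall ∫₀^∞ r^m e^(−r/β) dr = m!·β^(m+1), evaluating both integrals, ⟨r⟩ = 5·a/2.
With a = 4.04, ⟨r⟩ = 10.10.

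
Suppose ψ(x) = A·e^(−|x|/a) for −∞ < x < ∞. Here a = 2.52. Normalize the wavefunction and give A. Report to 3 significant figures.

The normalization condition is ∫|ψ|² dx = 1 from −∞ to ∞.
Recall ∫₀^∞ x^m e^(−x/β) dx = m!·β^(m+1), carrying out the integral gives A² · a.
With a = 2.52: A² = 0.3968 and A = 0.6299.

A ≈ 0.630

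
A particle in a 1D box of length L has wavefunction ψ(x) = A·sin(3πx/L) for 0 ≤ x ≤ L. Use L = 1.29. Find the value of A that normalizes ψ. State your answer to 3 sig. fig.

The normalization condition is ∫|ψ|² dx = 1 from 0 to L.
With ∫₀^L sin²(nπx/L) dx = L/2, with ψ = A·sin(3πx/L), the integral evaluates to A²·[L/2].
So A² = (L/2)^(−1).
With L = 1.29: A² = 1.550 and A = 1.245.

A ≈ 1.25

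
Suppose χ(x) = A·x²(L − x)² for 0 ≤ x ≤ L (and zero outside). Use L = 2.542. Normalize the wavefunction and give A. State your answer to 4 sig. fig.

A ≈ 0.3770

Require ∫ |χ|² dx = 1 over the whole domain.
The integral (without the A² prefactor) comes out to L^9/630.
Setting this equal to 1 gives A² = 1/(L^9/630).
With L = 2.542: A² = 0.14215 and A = 0.37703.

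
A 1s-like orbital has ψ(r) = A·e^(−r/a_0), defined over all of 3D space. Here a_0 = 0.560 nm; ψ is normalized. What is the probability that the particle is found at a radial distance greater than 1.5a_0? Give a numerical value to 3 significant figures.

P ≈ 0.423

P = ∫ |ψ|² 4πr² dr over r > 1.5a_0.
The full normalization integral is A²·[π·a_0^3] = 1, fixing A².
Substituting u = r/a_0, A², 4π and the length scale all cancel in the ratio: P = ∫_{1.5}^{∞} u^2·e^(-2·u) du / ∫_{0}^{∞} u^2·e^(-2·u) du.
An antiderivative of u^2·e^(-2·u) is -(2·u^2 + 2·u + 1)·e^(-2·u)/4; evaluating from 1.5 to ∞ gives 17·e^(-3)/8, while the full integral is 1/4.
Taking the ratio yields P = 0.4232.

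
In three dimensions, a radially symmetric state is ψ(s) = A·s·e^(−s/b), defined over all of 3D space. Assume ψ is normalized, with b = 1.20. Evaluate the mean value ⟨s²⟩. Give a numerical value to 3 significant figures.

⟨s²⟩ = ∫ s^2 |ψ|² 4πs² ds over the full domain.
Recall ∫₀^∞ s^m e^(−s/β) ds = m!·β^(m+1), since the A² factors cancel between numerator and denominator, ⟨s²⟩ = 15·b^2/2.
With b = 1.20, ⟨s^2⟩ = 10.80.

⟨s^2⟩ ≈ 10.8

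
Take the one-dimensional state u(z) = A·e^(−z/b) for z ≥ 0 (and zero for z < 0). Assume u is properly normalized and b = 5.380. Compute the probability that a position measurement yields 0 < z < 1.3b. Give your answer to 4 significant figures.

P ≈ 0.9257

The probability is P = ∫ |u|² dz over [0, 1.3b].
The normalization integral ∫|u|²dz over the whole domain equals b/2·A², and A² cancels in the ratio.
Let t = z/b; then A² and the length scale cancel, so P = ∫_{0}^{1.3} e^(-2·t) dt ÷ ∫_{0}^{∞} e^(-2·t) dt.
With ∫ e^(-2·t) dt = -e^(-2·t)/2 + C, the region integral is 1/2 - e^(-13/5)/2 and the full one is 1/2.
Taking the ratio, P = 0.92573.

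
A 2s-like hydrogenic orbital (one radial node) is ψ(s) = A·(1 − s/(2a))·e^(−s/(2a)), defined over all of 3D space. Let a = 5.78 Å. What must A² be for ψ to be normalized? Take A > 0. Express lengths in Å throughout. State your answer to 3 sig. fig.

The normalization condition is ∫|ψ|² 4πs² ds = 1 from 0 to ∞.
(Spherical symmetry: dV = 4πs² ds.)
∫|ψ|² 4πs² ds = A²·(8·π·a^3).
So A² = (8·π·a^3)^(−1).
Plugging in a = 5.78 yields A = 0.01435.

A^2 ≈ 0.000206 Å^(-3)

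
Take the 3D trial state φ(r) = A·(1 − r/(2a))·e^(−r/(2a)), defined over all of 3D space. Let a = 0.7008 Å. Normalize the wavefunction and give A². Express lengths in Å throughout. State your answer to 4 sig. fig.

The normalization condition is ∫|φ|² 4πr² dr = 1 from 0 to ∞.
The integral (without the A² prefactor) comes out to 8·π·a^3.
Plugging in a = 0.7008 yields A = 0.34001.

A^2 ≈ 0.1156 Å^(-3)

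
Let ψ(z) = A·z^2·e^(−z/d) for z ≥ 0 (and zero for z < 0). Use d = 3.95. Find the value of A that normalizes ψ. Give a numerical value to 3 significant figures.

Normalization requires ∫|ψ|² dz = 1, integrated from 0 to ∞.
∫|ψ|² dz = A²·(3·d^5/4).
Hence A² = 1/[3·d^5/4].
With d = 3.95: A² = 0.001387 and A = 0.03724.

A ≈ 0.0372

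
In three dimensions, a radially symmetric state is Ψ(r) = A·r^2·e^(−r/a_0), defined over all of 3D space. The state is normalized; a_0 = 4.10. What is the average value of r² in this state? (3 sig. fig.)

⟨r²⟩ = ∫ r^2 |Ψ|² 4πr² dr over the full domain.
The ratio of the moment integral to the normalization integral gives ⟨r²⟩ = 14·a_0^2.
Putting a_0 = 4.10 gives 235.3.

⟨r^2⟩ ≈ 235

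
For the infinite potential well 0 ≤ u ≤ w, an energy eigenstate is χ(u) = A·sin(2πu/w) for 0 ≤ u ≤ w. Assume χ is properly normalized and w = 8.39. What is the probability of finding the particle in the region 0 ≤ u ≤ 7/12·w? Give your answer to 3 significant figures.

P = ∫_{0}^{7/12·w} |χ(u)|² du.
With A² fixed by ∫|χ|² = 1, i.e. A² = (w/2)^(−1), substitute and integrate.
Let t = u/w; then A² and the length scale cancel, so P = ∫_{0}^{7/12} sin(2·π·t)^2 dt ÷ ∫_{0}^{1} sin(2·π·t)^2 dt.
Using ∫ sin(2·π·t)^2 dt = t/2 - sin(4·π·t)/(8·π), the numerator is -√(3)/(16·π) + 7/24 and the denominator is 1/2.
Taking the ratio, P = -√(3)/(8·π) + 7/12.

P ≈ 0.514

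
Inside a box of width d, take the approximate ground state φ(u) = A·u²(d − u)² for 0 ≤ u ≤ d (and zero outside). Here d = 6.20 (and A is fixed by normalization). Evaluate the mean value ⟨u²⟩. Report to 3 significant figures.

⟨u^2⟩ ≈ 10.5

By definition ⟨u²⟩ = ∫ u^2 |φ(u)|² du.
Expanding the polynomial and integrating term by term, since the A² factors cancel between numerator and denominator, ⟨u²⟩ = 3·d^2/11.
With d = 6.20, ⟨u^2⟩ = 10.48.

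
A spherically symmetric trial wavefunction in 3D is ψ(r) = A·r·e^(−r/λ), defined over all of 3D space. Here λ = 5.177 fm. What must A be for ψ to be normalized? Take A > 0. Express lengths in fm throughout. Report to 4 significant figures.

A ≈ 0.005342 fm^(-5/2)

Normalization requires ∫|ψ|² 4πr² dr = 1, integrated from 0 to ∞.
Carrying out the integral gives A² · 3·π·λ^5.
So A² = (3·π·λ^5)^(−1).
With λ = 5.177: A² = 0.000028532 and A = 0.0053416.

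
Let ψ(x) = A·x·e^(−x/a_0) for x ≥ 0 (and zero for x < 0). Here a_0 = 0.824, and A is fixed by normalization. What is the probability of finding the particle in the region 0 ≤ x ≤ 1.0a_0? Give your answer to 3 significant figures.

P ≈ 0.323

|ψ|² is the probability density, so P = ∫_{0}^{1.0a_0} |ψ|² dx.
With A² fixed by ∫|ψ|² = 1, i.e. A² = (a_0^3/4)^(−1), substitute and integrate.
In terms of u = x/a_0 (A² and the length scale cancel between numerator and denominator), P = [∫_{0}^{1.0} u^2·e^(-2·u) du] / [∫_{0}^{∞} u^2·e^(-2·u) du].
With ∫ u^2·e^(-2·u) du = -(2·u^2 + 2·u + 1)·e^(-2·u)/4 + C, the region integral is 1/4 - 5·e^(-2)/4 and the full one is 1/4.
The result is P = 0.3233.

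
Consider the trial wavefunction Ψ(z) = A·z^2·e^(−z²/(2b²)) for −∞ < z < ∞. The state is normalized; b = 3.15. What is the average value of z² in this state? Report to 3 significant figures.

By definition ⟨z²⟩ = ∫ z^2 |Ψ(z)|² dz.
The ratio of the moment integral to the normalization integral gives ⟨z²⟩ = 5·b^2/2.
With b = 3.15, ⟨z^2⟩ = 24.81.

⟨z^2⟩ ≈ 24.8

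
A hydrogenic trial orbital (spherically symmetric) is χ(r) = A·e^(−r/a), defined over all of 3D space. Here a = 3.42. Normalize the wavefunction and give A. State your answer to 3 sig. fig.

Require ∫ |χ|² 4πr² dr = 1 over the whole domain.
The integral (without the A² prefactor) comes out to π·a^3.
Substituting a = 3.42 gives A² = 0.007957, so A = 0.08920.

A ≈ 0.0892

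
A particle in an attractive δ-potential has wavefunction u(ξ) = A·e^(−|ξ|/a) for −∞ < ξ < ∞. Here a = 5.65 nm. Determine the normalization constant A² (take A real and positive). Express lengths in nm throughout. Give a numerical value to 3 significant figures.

A^2 ≈ 0.177 nm^(-1)

The normalization condition is ∫|u|² dξ = 1 from −∞ to ∞.
The integral (without the A² prefactor) comes out to a.
So A² = (a)^(−1).
Substituting a = 5.65 gives A² = 0.1770, so A = 0.4207.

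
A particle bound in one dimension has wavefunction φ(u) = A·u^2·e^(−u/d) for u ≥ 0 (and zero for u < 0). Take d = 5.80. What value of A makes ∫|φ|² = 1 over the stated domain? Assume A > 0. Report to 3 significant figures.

A ≈ 0.0143

We need A² ∫|f|² du = 1, taking the integral from 0 to ∞.
Recall ∫₀^∞ u^m e^(−u/β) du = m!·β^(m+1), with φ = A·u^2·e^(−u/d), the integral evaluates to A²·[3·d^5/4].
Hence A² = 1/[3·d^5/4].
With d = 5.80: A² = 0.0002031 and A = 0.01425.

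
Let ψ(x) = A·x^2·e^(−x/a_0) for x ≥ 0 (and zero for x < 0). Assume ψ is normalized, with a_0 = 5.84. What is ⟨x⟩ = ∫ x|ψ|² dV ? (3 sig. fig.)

⟨x⟩ ≈ 14.6

The expectation value is the |ψ|²-weighted average of x: ∫ x|ψ|² dx.
The ratio of the moment integral to the normalization integral gives ⟨x⟩ = 5·a_0/2.
With a_0 = 5.84, ⟨x⟩ = 14.60.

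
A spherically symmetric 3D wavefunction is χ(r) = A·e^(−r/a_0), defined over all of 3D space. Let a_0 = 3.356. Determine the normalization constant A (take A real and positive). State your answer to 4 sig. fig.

Require ∫ |χ|² 4πr² dr = 1 over the whole domain.
Using ∫₀^∞ rⁿ e^(−αr) dr = n!/αⁿ⁺¹, the integral (without the A² prefactor) comes out to π·a_0^3.
Hence A² = 1/[π·a_0^3].
Plugging in a_0 = 3.356 yields A = 0.091768.

A ≈ 0.09177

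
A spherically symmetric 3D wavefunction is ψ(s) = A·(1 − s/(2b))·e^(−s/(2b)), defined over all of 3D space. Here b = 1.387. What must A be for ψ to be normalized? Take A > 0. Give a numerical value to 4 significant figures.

The normalization condition is ∫|ψ|² 4πs² ds = 1 from 0 to ∞.
(Spherical symmetry: dV = 4πs² ds.)
Carrying out the integral gives A² · 8·π·b^3.
Substituting b = 1.387 gives A² = 0.014912, so A = 0.12211.

A ≈ 0.1221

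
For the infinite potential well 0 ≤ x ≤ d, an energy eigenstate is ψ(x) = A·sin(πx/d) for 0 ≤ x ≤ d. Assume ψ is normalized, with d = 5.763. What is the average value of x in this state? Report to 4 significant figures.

⟨x⟩ ≈ 2.882

By definition ⟨x⟩ = ∫ x |ψ(x)|² dx.
Using sin²θ = (1 − cos 2θ)/2, since the A² factors cancel between numerator and denominator, ⟨x⟩ = d/2.
With d = 5.763, ⟨x⟩ = 2.8815.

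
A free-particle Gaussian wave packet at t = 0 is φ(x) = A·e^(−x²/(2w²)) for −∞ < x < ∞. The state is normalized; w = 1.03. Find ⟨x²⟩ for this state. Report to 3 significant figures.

By definition ⟨x²⟩ = ∫ x^2 |φ(x)|² dx.
Evaluating both integrals, ⟨x²⟩ = w^2/2.
Putting w = 1.03 gives 0.5305.

⟨x^2⟩ ≈ 0.530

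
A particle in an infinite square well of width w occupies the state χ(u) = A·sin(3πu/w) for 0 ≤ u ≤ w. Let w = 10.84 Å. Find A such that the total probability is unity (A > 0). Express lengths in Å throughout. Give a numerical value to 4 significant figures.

The normalization condition is ∫|χ|² du = 1 from 0 to w.
With ∫₀^w sin²(nπu/w) du = w/2, carrying out the integral gives A² · w/2.
Hence A² = 1/[w/2].
With w = 10.84: A² = 0.18450 and A = 0.42954.

A ≈ 0.4295 Å^(-1/2)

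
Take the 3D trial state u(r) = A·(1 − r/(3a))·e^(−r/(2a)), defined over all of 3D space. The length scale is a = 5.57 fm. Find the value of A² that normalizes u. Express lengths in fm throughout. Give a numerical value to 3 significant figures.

A^2 ≈ 0.000691 fm^(-3)

Require ∫ |u|² 4πr² dr = 1 over the whole domain.
The angular integral contributes 4π, leaving ∫₀^∞ r²|u|² dr.
Using ∫₀^∞ rⁿ e^(−αr) dr = n!/αⁿ⁺¹, ∫|u|² 4πr² dr = A²·(8·π·a^3/3).
Setting this equal to 1 gives A² = 1/(8·π·a^3/3).
Plugging in a = 5.57 yields A = 0.02628.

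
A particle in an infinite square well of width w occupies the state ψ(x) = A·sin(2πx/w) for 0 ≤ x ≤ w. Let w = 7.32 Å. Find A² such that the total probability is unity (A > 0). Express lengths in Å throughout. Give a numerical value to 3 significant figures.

A^2 ≈ 0.273 Å^(-1)

Require ∫ |ψ|² dx = 1 over the whole domain.
Using sin²θ = (1 − cos 2θ)/2, the integral (without the A² prefactor) comes out to w/2.
Hence A² = 1/[w/2].
Substituting w = 7.32 gives A² = 0.2732, so A = 0.5227.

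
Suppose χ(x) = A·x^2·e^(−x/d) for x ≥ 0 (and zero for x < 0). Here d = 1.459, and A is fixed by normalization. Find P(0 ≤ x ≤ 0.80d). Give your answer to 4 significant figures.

The probability is P = ∫ |χ|² dx over [0, 0.80d].
With A² fixed by ∫|χ|² = 1, i.e. A² = (3·d^5/4)^(−1), substitute and integrate.
Substituting u = x/d, A² and the length scale cancel in the ratio: P = ∫_{0}^{0.80} u^4·e^(-2·u) du / ∫_{0}^{∞} u^4·e^(-2·u) du.
Using ∫ u^4·e^(-2·u) du = -(u^4/2 + u^3 + 3·u^2/2 + 3·u/2 + 3/4)·e^(-2·u), the numerator is 3/4 - 9067·e^(-8/5)/2500 and the denominator is 3/4.
This works out to P = 0.023682.

P ≈ 0.02368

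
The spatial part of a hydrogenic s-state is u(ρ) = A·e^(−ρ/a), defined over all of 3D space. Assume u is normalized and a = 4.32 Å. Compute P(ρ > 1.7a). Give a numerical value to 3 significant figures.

Integrate the radial probability density 4πρ²|u|² over ρ > 1.7a.
A² is fixed by ∫₀^∞ 4πρ²|u|² dρ = 1, i.e. A² = (π·a^3)^(−1).
Substituting t = ρ/a, A², 4π and the length scale all cancel in the ratio: P = ∫_{1.7}^{∞} t^2·e^(-2·t) dt / ∫_{0}^{∞} t^2·e^(-2·t) dt.
With ∫ t^2·e^(-2·t) dt = -(2·t^2 + 2·t + 1)·e^(-2·t)/4 + C, the region integral is 509·e^(-17/5)/200 and the full one is 1/4.
This evaluates to P = 0.3397.

P ≈ 0.340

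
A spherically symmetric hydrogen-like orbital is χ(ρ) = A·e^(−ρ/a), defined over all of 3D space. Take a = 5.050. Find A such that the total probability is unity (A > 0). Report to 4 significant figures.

A ≈ 0.04972

The normalization condition is ∫|χ|² 4πρ² dρ = 1 from 0 to ∞.
With ∫₀^∞ ρ^2 e^(−αρ) dρ = 2!/α^3, with χ = A·e^(−ρ/a), the integral evaluates to A²·[π·a^3].
Hence A² = 1/[π·a^3].
Substituting a = 5.050 gives A² = 0.0024716, so A = 0.049715.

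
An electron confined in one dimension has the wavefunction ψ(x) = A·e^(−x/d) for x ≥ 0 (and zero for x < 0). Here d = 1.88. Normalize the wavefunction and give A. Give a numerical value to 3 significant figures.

A ≈ 1.03

We need A² ∫|f|² dx = 1, taking the integral from 0 to ∞.
Using ∫₀^∞ xⁿ e^(−αx) dx = n!/αⁿ⁺¹, carrying out the integral gives A² · d/2.
Hence A² = 1/[d/2].
Substituting d = 1.88 gives A² = 1.064, so A = 1.031.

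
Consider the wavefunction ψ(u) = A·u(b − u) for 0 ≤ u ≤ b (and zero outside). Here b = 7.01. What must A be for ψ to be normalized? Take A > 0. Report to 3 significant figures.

We need A² ∫|f|² du = 1, taking the integral from 0 to b.
∫|ψ|² du = A²·(b^5/30).
Setting this equal to 1 gives A² = 1/(b^5/30).
With b = 7.01: A² = 0.001772 and A = 0.04210.

A ≈ 0.0421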